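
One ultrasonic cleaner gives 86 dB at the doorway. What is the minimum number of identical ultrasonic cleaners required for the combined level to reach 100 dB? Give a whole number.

The shortfall is 100 − 86 = 14.0 dB, and N units add 10·log₁₀ N, so need 10·log₁₀ N ≥ 14.0.
N ≥ 10^(14.0/10) = 25.119, so N = 26.

26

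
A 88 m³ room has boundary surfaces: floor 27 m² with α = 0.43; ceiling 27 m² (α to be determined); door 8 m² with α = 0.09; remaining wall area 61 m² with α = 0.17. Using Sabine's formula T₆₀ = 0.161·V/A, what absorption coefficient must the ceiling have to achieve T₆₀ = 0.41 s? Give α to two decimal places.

0.44

From T₆₀ = 0.161·V/A, the target T₆₀ = 0.41 s needs A = 0.161·88/0.41 = 34.56 m².
Absorption from the other surfaces = 27·0.43 + 8·0.09 + 61·0.17 = 22.70 m², so the ceiling must supply 11.86 m² over 27 m².
α = 11.86/27 = 0.439.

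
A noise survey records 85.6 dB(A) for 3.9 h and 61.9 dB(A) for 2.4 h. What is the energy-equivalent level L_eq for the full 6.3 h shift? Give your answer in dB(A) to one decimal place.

83.5 dB(A)

Weight each interval's intensity by its duration and average over T = 6.3 h:
Σ tᵢ·10^(Lᵢ/10) = 3.9·10^(85.6/10) + 2.4·10^(61.9/10) = 1.420e+09.
L_eq = 10·log₁₀(1.420e+09/6.3) = 83.53 dB(A).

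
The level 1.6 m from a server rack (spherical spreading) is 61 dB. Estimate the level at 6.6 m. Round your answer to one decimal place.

Spherical spreading from a point source gives a 20·log₁₀(r₂/r₁) drop.
L₂ = 61 − 20·log₁₀(6.6/1.6) = 61 − 12.308 = 48.69 dB.

48.7 dB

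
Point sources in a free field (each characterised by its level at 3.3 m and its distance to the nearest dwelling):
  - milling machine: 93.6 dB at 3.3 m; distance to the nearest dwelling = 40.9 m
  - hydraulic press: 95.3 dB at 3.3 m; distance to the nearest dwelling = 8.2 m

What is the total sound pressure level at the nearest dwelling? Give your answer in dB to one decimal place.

87.5 dB

First find each source's level at the receiver (point-source: −20·log₁₀(r/r_ref)), then combine on an intensity basis.
milling machine: 93.6 − 20·log₁₀(40.9/3.3) = 93.6 − 21.86 = 71.74 dB.
hydraulic press: 95.3 − 20·log₁₀(8.2/3.3) = 95.3 − 7.91 = 87.39 dB.
Σ 10^(L/10) = 5.637e+08 → L_total = 10·log₁₀(5.637e+08) = 87.51 dB.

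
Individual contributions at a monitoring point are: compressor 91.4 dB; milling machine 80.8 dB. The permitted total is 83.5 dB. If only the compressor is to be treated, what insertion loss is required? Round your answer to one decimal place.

Fixed contribution from the other source: Σ 10^(L/10) = 10^(80.8/10) = 1.202e+08 (80.80 dB).
The limit corresponds to 10^(83.5/10) = 2.239e+08; subtracting the fixed part leaves 1.036e+08 for the compressor, i.e. 80.16 dB.
So the compressor must be reduced from 91.4 to 80.16 dB: IL = 11.24 dB.

11.2 dB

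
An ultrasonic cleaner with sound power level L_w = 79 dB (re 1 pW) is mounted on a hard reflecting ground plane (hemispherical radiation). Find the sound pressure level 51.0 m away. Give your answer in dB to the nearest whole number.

Free-field hemispherical radiation: L_p = L_w − 10·log₁₀(2π·r²), r = 51.0 m.
2π·r² = 1.634e+04 m², 10·log₁₀ of that is 42.133 dB.
L_p = 79 − 42.133 = 36.87 dB.

37 dB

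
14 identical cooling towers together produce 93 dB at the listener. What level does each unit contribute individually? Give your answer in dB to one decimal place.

81.5 dB

Dividing the total intensity by 14 lowers the level by 10·log₁₀ 14 = 11.461 dB: L₁ = 93 − 11.461.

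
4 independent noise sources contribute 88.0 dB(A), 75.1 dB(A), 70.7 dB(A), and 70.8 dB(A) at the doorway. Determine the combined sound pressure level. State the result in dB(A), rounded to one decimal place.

88.4 dB(A)

Incoherent sources combine by intensity addition: L_total = 10·log₁₀(Σ 10^(L_i/10)).
Σ 10^(L/10) = 10^(88.0/10) + 10^(75.1/10) + 10^(70.7/10) + 10^(70.8/10) = 6.871e+08.
L_total = 10·log₁₀(6.871e+08) = 88.37 dB(A).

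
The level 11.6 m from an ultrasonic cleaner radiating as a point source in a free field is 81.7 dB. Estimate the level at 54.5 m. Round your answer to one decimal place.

Point-source attenuation: ΔL = 20·log₁₀(r₂/r₁) = 20·log₁₀(54.5/11.6) = 13.439 dB.
L₂ = 81.7 − 20·log₁₀(54.5/11.6) = 81.7 − 13.439 = 68.26 dB.

68.3 dB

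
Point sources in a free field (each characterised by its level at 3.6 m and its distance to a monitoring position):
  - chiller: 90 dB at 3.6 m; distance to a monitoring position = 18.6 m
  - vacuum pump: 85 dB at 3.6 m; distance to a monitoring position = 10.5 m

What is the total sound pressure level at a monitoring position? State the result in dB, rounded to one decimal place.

78.7 dB

Propagate each source to the receiver with L = L_ref − 20·log₁₀(r/r_ref), then add intensities.
chiller: 90 − 20·log₁₀(18.6/3.6) = 90 − 14.26 = 75.74 dB.
vacuum pump: 85 − 20·log₁₀(10.5/3.6) = 85 − 9.30 = 75.70 dB.
Σ 10^(L/10) = 7.463e+07 → L_total = 10·log₁₀(7.463e+07) = 78.73 dB.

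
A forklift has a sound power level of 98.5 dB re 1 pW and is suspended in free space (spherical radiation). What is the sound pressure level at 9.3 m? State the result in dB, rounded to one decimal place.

The power spreads over a sphere of area 4π·r², so L_p = L_w − 10·log₁₀(4π·r²).
4π·r² = 1087 m², 10·log₁₀ of that is 30.362 dB.
L_p = 98.5 − 30.362 = 68.14 dB.

68.1 dB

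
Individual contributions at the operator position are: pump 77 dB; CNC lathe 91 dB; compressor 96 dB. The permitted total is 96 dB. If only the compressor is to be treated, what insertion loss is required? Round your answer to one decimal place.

1.7 dB

Everything except the compressor sums to 10^(77/10) + 10^(91/10) = 1.309e+09 in linear terms, 91.17 dB.
The limit corresponds to 10^(96/10) = 3.981e+09; subtracting the fixed part leaves 2.672e+09 for the compressor, i.e. 94.27 dB.
Required insertion loss = 96 − 94.27 = 1.73 dB.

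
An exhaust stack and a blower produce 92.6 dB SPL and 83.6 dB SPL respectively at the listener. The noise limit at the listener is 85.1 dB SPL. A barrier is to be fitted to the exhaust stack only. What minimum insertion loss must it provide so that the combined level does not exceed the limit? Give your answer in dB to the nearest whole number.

13 dB

The untreated sources together contribute 10^(83.6/10) = 2.291e+08, i.e. 83.60 dB SPL.
To meet 85.1 dB SPL overall, the treated exhaust stack may contribute at most 10^(85.1/10) − 2.291e+08 = 9.451e+07, i.e. 79.75 dB SPL.
So the exhaust stack must be reduced from 92.6 to 79.75 dB SPL: IL = 12.85 dB.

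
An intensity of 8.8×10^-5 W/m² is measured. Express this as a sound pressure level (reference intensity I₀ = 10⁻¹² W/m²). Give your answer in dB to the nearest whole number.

79 dB

Dividing by I₀ shifts the exponent by 12: I/I₀ = 8.8×10^7.
L = 10·(0.9445 + 7) = 79.44 dB.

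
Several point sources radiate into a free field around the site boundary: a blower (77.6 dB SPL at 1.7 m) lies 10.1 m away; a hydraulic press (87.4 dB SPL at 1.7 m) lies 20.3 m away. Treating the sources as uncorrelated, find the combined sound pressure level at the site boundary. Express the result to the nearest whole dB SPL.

First find each source's level at the receiver (point-source: −20·log₁₀(r/r_ref)), then combine on an intensity basis.
blower: 77.6 − 20·log₁₀(10.1/1.7) = 77.6 − 15.48 = 62.12 dB SPL.
hydraulic press: 87.4 − 20·log₁₀(20.3/1.7) = 87.4 − 21.54 = 65.86 dB SPL.
Σ 10^(L/10) = 5.484e+06 → L_total = 10·log₁₀(5.484e+06) = 67.39 dB SPL.

67 dB SPL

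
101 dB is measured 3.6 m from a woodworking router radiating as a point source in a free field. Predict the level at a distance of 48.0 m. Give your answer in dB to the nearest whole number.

79 dB

Spherical spreading from a point source gives a 20·log₁₀(r₂/r₁) drop.
L₂ = 101 − 20·log₁₀(48.0/3.6) = 101 − 22.499 = 78.50 dB.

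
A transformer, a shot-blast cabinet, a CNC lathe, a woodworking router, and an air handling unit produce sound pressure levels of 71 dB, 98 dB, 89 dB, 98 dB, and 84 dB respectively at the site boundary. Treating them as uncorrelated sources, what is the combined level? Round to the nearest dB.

101 dB

For uncorrelated sources the intensities add, so convert each level to linear form, sum, and take 10·log₁₀ of the total.
Σ 10^(L/10) = 10^(71/10) + 10^(98/10) + 10^(89/10) + 10^(98/10) + 10^(84/10) = 1.368e+10.
L_total = 10·log₁₀(1.368e+10) = 101.36 dB.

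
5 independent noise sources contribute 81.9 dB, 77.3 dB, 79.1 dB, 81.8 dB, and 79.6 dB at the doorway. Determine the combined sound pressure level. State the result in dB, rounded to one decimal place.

For uncorrelated sources the intensities add, so convert each level to linear form, sum, and take 10·log₁₀ of the total.
Σ 10^(L/10) = 10^(81.9/10) + 10^(77.3/10) + 10^(79.1/10) + 10^(81.8/10) + 10^(79.6/10) = 5.324e+08.
L_total = 10·log₁₀(5.324e+08) = 87.26 dB.

87.3 dB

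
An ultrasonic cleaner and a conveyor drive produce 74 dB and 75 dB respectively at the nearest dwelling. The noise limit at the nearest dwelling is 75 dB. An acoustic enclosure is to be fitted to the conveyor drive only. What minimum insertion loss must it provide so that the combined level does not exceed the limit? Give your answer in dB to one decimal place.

6.9 dB

Fixed contribution from the other source: Σ 10^(L/10) = 10^(74/10) = 2.512e+07 (74.00 dB).
The limit corresponds to 10^(75/10) = 3.162e+07; subtracting the fixed part leaves 6.504e+06 for the conveyor drive, i.e. 68.13 dB.
Required insertion loss = 75 − 68.13 = 6.87 dB.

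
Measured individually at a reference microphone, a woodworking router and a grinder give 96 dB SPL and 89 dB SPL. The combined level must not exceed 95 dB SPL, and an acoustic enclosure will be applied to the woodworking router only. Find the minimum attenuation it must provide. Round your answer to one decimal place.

2.3 dB

Everything except the woodworking router sums to 10^(89/10) = 7.943e+08 in linear terms, 89.00 dB SPL.
The limit corresponds to 10^(95/10) = 3.162e+09; subtracting the fixed part leaves 2.368e+09 for the woodworking router, i.e. 93.74 dB SPL.
Required insertion loss = 96 − 93.74 = 2.26 dB.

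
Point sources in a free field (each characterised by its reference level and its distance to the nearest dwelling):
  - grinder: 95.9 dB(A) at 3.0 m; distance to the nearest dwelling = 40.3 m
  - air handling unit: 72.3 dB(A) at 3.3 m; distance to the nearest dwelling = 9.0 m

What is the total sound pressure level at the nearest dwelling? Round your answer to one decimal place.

73.8 dB(A)

Apply inverse-square spreading to bring every level to the receiver, then sum 10^(L/10).
grinder: 95.9 − 20·log₁₀(40.3/3.0) = 95.9 − 22.56 = 73.34 dB(A).
air handling unit: 72.3 − 20·log₁₀(9.0/3.3) = 72.3 − 8.71 = 63.59 dB(A).
Σ 10^(L/10) = 2.384e+07 → L_total = 10·log₁₀(2.384e+07) = 73.77 dB(A).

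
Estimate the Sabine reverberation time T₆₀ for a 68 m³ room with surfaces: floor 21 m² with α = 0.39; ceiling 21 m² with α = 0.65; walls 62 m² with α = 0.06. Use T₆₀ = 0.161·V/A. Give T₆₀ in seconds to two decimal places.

A = Σ Sᵢαᵢ = 21·0.39 + 21·0.65 + 62·0.06 = 25.56 m².
T₆₀ = 0.161 × 68 / 25.56 = 0.428 s.

0.43 s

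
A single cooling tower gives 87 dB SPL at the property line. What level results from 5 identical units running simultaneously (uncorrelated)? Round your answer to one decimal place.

With 5 equal, uncorrelated contributions the intensity is 5× that of one unit, giving a rise of 10·log₁₀ 5.
L_total = 87 + 10·log₁₀(5) = 87 + 6.990 = 93.99 dB SPL.

94.0 dB SPL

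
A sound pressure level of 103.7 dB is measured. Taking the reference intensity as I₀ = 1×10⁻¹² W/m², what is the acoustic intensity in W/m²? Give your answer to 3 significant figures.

0.0234 W/m²

I = I₀·10^(L/10) = 10⁻¹² × 10^(103.7/10) = 10^(-1.630).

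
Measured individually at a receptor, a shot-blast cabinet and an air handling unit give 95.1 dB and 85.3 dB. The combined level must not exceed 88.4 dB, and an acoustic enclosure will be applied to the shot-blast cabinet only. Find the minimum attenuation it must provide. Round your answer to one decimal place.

Everything except the shot-blast cabinet sums to 10^(85.3/10) = 3.388e+08 in linear terms, 85.30 dB.
The limit corresponds to 10^(88.4/10) = 6.918e+08; subtracting the fixed part leaves 3.530e+08 for the shot-blast cabinet, i.e. 85.48 dB.
So the shot-blast cabinet must be reduced from 95.1 to 85.48 dB: IL = 9.62 dB.

9.6 dB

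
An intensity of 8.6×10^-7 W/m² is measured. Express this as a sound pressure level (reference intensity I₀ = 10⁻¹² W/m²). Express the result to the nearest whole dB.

Dividing by I₀ shifts the exponent by 12: I/I₀ = 8.6×10^5.
L = 10·(0.9345 + 5) = 59.34 dB.

59 dB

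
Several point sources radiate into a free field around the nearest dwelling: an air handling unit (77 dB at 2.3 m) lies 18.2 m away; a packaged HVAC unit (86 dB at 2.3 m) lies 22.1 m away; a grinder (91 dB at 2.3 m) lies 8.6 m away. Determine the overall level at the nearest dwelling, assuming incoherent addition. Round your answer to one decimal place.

Propagate each source to the receiver with L = L_ref − 20·log₁₀(r/r_ref), then add intensities.
air handling unit: 77 − 20·log₁₀(18.2/2.3) = 77 − 17.97 = 59.03 dB.
packaged HVAC unit: 86 − 20·log₁₀(22.1/2.3) = 86 − 19.65 = 66.35 dB.
grinder: 91 − 20·log₁₀(8.6/2.3) = 91 − 11.46 = 79.54 dB.
Σ 10^(L/10) = 9.516e+07 → L_total = 10·log₁₀(9.516e+07) = 79.78 dB.

79.8 dB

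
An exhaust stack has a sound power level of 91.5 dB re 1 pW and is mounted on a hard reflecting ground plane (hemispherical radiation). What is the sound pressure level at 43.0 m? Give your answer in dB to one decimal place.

50.8 dB

Free-field hemispherical radiation: L_p = L_w − 10·log₁₀(2π·r²), r = 43.0 m.
2π·r² = 1.162e+04 m², 10·log₁₀ of that is 40.651 dB.
L_p = 91.5 − 40.651 = 50.85 dB.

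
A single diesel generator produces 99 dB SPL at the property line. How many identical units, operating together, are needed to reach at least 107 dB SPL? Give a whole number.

7

N identical sources give L₁ + 10·log₁₀ N, so require 10·log₁₀ N ≥ 107 − 99 = 8.0 dB.
N ≥ 10^(8.0/10) = 6.310, so N = 7.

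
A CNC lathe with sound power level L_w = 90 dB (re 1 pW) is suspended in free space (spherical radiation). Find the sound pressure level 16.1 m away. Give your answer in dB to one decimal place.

The power spreads over a sphere of area 4π·r², so L_p = L_w − 10·log₁₀(4π·r²).
4π·r² = 3257 m², 10·log₁₀ of that is 35.129 dB.
L_p = 90 − 35.129 = 54.87 dB.

54.9 dB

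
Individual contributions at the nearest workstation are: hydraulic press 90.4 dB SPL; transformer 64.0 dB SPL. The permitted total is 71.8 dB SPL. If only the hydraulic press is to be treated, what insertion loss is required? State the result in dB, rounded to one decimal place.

19.4 dB

Fixed contribution from the other source: Σ 10^(L/10) = 10^(64.0/10) = 2.512e+06 (64.00 dB SPL).
The limit corresponds to 10^(71.8/10) = 1.514e+07; subtracting the fixed part leaves 1.262e+07 for the hydraulic press, i.e. 71.01 dB SPL.
Required insertion loss = 90.4 − 71.01 = 19.39 dB.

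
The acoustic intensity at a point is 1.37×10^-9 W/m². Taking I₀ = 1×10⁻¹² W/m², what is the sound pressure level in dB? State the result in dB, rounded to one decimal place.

31.4 dB

L = 10·log₁₀(I/I₀) = 10·log₁₀(1.37×10^-9/10⁻¹²) = 10·log₁₀(1.37×10^3).
L = 10·(0.1367 + 3) = 31.37 dB.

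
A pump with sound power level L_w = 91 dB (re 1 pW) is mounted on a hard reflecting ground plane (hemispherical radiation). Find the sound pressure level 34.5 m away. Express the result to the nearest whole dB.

L_p = L_w − 10·log₁₀(2π·r²) with r = 34.5 m.
2π·r² = 7479 m², 10·log₁₀ of that is 38.738 dB.
L_p = 91 − 38.738 = 52.26 dB.

52 dB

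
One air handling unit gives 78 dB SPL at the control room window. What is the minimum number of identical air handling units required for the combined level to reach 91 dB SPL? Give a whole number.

Need L₁ + 10·log₁₀ N ≥ 91, i.e. log₁₀ N ≥ 1.30.
N ≥ 10^(13.0/10) = 19.953, so N = 20.

20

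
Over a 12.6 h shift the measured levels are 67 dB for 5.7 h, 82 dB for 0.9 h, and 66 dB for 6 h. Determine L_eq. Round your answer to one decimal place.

71.9 dB

Weight each interval's intensity by its duration and average over T = 12.6 h:
Σ tᵢ·10^(Lᵢ/10) = 5.7·10^(67/10) + 0.9·10^(82/10) + 6·10^(66/10) = 1.951e+08.
L_eq = 10·log₁₀(1.951e+08/12.6) = 71.90 dB.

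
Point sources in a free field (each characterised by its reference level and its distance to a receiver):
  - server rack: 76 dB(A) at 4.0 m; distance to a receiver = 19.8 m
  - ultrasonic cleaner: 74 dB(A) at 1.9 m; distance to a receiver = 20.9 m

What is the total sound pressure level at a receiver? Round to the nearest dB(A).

First find each source's level at the receiver (point-source: −20·log₁₀(r/r_ref)), then combine on an intensity basis.
server rack: 76 − 20·log₁₀(19.8/4.0) = 76 − 13.89 = 62.11 dB(A).
ultrasonic cleaner: 74 − 20·log₁₀(20.9/1.9) = 74 − 20.83 = 53.17 dB(A).
Σ 10^(L/10) = 1.832e+06 → L_total = 10·log₁₀(1.832e+06) = 62.63 dB(A).

63 dB(A)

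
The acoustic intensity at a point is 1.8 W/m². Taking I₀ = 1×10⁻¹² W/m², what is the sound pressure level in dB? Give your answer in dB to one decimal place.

I/I₀ = 1.8/10⁻¹² = 1.8×10^12, and L = 10·log₁₀(I/I₀).
L = 10·(0.2553 + 12) = 122.55 dB.

122.6 dB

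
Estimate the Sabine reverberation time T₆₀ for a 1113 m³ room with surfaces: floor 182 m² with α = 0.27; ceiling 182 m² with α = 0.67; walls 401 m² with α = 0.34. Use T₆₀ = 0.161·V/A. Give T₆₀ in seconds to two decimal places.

A = Σ Sᵢαᵢ = 182·0.27 + 182·0.67 + 401·0.34 = 307.42 m².
T₆₀ = 0.161·V/A = 0.161·1113/307.42 = 0.583 s.

0.58 s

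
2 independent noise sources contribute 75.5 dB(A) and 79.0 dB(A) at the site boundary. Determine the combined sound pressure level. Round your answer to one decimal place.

For uncorrelated sources the intensities add, so convert each level to linear form, sum, and take 10·log₁₀ of the total.
Σ 10^(L/10) = 10^(75.5/10) + 10^(79.0/10) = 1.149e+08.
L_total = 10·log₁₀(1.149e+08) = 80.60 dB(A).

80.6 dB(A)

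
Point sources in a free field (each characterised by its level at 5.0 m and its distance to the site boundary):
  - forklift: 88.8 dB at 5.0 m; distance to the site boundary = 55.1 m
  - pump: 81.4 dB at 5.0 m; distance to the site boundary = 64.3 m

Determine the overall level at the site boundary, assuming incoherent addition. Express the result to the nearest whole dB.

Propagate each source to the receiver with L = L_ref − 20·log₁₀(r/r_ref), then add intensities.
forklift: 88.8 − 20·log₁₀(55.1/5.0) = 88.8 − 20.84 = 67.96 dB.
pump: 81.4 − 20·log₁₀(64.3/5.0) = 81.4 − 22.18 = 59.22 dB.
Σ 10^(L/10) = 7.081e+06 → L_total = 10·log₁₀(7.081e+06) = 68.50 dB.

69 dB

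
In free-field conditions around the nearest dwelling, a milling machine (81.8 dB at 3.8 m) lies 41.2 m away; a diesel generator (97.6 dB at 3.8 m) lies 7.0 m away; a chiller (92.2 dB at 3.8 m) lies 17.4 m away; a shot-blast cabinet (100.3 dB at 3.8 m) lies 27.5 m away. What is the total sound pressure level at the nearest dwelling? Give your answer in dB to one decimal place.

93.0 dB

Apply inverse-square spreading to bring every level to the receiver, then sum 10^(L/10).
milling machine: 81.8 − 20·log₁₀(41.2/3.8) = 81.8 − 20.70 = 61.10 dB.
diesel generator: 97.6 − 20·log₁₀(7.0/3.8) = 97.6 − 5.31 = 92.29 dB.
chiller: 92.2 − 20·log₁₀(17.4/3.8) = 92.2 − 13.22 = 78.98 dB.
shot-blast cabinet: 100.3 − 20·log₁₀(27.5/3.8) = 100.3 − 17.19 = 83.11 dB.
Σ 10^(L/10) = 1.981e+09 → L_total = 10·log₁₀(1.981e+09) = 92.97 dB.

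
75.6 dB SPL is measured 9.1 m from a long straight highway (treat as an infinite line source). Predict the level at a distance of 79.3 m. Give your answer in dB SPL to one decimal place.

Cylindrical spreading from a line source gives a 10·log₁₀(r₂/r₁) drop.
L₂ = 75.6 − 10·log₁₀(79.3/9.1) = 75.6 − 9.402 = 66.20 dB SPL.

66.2 dB SPL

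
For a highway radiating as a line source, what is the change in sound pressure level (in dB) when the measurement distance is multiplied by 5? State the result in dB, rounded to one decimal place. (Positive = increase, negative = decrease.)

-7.0 dB

Line-source spreading: ΔL = −10·log₁₀(r₂/r₁).
ΔL = −10·log₁₀(5) = -6.99 dB.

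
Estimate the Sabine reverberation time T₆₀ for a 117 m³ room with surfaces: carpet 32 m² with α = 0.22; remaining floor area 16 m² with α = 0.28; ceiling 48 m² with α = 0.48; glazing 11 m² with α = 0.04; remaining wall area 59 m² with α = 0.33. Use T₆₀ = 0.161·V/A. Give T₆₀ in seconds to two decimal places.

0.35 s

A = Σ Sᵢαᵢ = 32·0.22 + 16·0.28 + 48·0.48 + 11·0.04 + 59·0.33 = 54.47 m².
T₆₀ = 0.161·V/A = 0.161·117/54.47 = 0.346 s.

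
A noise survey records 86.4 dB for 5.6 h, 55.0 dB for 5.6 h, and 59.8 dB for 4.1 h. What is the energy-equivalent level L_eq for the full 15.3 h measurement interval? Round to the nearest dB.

Weight each interval's intensity by its duration and average over T = 15.3 h:
Σ tᵢ·10^(Lᵢ/10) = 5.6·10^(86.4/10) + 5.6·10^(55.0/10) + 4.1·10^(59.8/10) = 2.450e+09.
L_eq = 10·log₁₀(2.450e+09/15.3) = 82.05 dB.

82 dB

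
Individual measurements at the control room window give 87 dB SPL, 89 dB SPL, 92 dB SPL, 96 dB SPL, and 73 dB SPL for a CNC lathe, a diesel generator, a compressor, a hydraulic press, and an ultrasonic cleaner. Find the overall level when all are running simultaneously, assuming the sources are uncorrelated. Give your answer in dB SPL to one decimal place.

For uncorrelated sources the intensities add, so convert each level to linear form, sum, and take 10·log₁₀ of the total.
Σ 10^(L/10) = 10^(87/10) + 10^(89/10) + 10^(92/10) + 10^(96/10) + 10^(73/10) = 6.881e+09.
L_total = 10·log₁₀(6.881e+09) = 98.38 dB SPL.

98.4 dB SPL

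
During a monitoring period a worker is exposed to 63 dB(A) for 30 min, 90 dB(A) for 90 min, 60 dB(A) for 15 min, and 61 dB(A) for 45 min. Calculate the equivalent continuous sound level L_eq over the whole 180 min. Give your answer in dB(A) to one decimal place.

87.0 dB(A)

Weight each interval's intensity by its duration and average over T = 180 min:
Σ tᵢ·10^(Lᵢ/10) = 30·10^(63/10) + 90·10^(90/10) + 15·10^(60/10) + 45·10^(61/10) = 9.013e+10.
L_eq = 10·log₁₀(9.013e+10/180) = 87.00 dB(A).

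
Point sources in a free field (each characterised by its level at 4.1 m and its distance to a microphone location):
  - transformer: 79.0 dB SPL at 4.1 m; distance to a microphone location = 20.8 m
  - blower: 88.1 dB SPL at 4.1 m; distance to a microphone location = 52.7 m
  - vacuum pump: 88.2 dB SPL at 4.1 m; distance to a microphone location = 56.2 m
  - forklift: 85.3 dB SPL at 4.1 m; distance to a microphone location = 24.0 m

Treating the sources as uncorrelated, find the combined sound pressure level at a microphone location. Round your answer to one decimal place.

73.1 dB SPL

Propagate each source to the receiver with L = L_ref − 20·log₁₀(r/r_ref), then add intensities.
transformer: 79.0 − 20·log₁₀(20.8/4.1) = 79.0 − 14.11 = 64.89 dB SPL.
blower: 88.1 − 20·log₁₀(52.7/4.1) = 88.1 − 22.18 = 65.92 dB SPL.
vacuum pump: 88.2 − 20·log₁₀(56.2/4.1) = 88.2 − 22.74 = 65.46 dB SPL.
forklift: 85.3 − 20·log₁₀(24.0/4.1) = 85.3 − 15.35 = 69.95 dB SPL.
Σ 10^(L/10) = 2.040e+07 → L_total = 10·log₁₀(2.040e+07) = 73.10 dB SPL.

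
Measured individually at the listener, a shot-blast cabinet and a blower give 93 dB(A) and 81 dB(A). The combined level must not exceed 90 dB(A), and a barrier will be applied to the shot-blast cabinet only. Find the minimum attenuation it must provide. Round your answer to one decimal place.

Fixed contribution from the other source: Σ 10^(L/10) = 10^(81/10) = 1.259e+08 (81.00 dB(A)).
The limit corresponds to 10^(90/10) = 1.000e+09; subtracting the fixed part leaves 8.741e+08 for the shot-blast cabinet, i.e. 89.42 dB(A).
Required insertion loss = 93 − 89.42 = 3.58 dB.

3.6 dB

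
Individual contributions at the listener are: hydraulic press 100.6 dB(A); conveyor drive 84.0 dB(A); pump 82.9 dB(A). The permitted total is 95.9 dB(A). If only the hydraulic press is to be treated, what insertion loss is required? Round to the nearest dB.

5 dB

Everything except the hydraulic press sums to 10^(84.0/10) + 10^(82.9/10) = 4.462e+08 in linear terms, 86.50 dB(A).
To meet 95.9 dB(A) overall, the treated hydraulic press may contribute at most 10^(95.9/10) − 4.462e+08 = 3.444e+09, i.e. 95.37 dB(A).
So the hydraulic press must be reduced from 100.6 to 95.37 dB(A): IL = 5.23 dB.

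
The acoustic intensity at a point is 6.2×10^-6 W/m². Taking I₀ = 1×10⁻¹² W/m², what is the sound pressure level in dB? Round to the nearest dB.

68 dB

Dividing by I₀ shifts the exponent by 12: I/I₀ = 6.2×10^6.
L = 10·(0.7924 + 6) = 67.92 dB.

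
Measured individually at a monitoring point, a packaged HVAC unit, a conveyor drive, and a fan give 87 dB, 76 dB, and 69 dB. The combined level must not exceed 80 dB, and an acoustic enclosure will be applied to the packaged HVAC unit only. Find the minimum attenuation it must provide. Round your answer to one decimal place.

Fixed contribution from the other sources: Σ 10^(L/10) = 10^(76/10) + 10^(69/10) = 4.775e+07 (76.79 dB).
To meet 80 dB overall, the treated packaged HVAC unit may contribute at most 10^(80/10) − 4.775e+07 = 5.225e+07, i.e. 77.18 dB.
Required insertion loss = 87 − 77.18 = 9.82 dB.

9.8 dB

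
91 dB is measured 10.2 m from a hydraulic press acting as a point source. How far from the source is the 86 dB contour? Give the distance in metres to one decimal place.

For a point source L₁ − L₂ = 20·log₁₀(r₂/r₁), so r₂ = r₁·10^((L₁−L₂)/20).
r₂ = 10.2·10^((91−86)/20) = 10.2·10^(5.0/20) = 18.14 m.

18.1 m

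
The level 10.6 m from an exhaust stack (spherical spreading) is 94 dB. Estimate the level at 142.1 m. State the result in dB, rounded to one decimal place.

Spherical spreading from a point source gives a 20·log₁₀(r₂/r₁) drop.
L₂ = 94 − 20·log₁₀(142.1/10.6) = 94 − 22.546 = 71.45 dB.

71.5 dB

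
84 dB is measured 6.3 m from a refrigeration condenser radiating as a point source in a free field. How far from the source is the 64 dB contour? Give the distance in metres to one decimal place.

63.0 m

Point-source spreading drops the level by 20·log₁₀(r₂/r₁); inverting, r₂/r₁ = 10^(ΔL/20).
r₂ = 6.3·10^((84−64)/20) = 6.3·10^(20.0/20) = 63.00 m.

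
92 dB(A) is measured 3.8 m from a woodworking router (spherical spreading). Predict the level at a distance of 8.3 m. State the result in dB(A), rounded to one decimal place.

Spherical spreading from a point source gives a 20·log₁₀(r₂/r₁) drop.
L₂ = 92 − 20·log₁₀(8.3/3.8) = 92 − 6.786 = 85.21 dB(A).

85.2 dB(A)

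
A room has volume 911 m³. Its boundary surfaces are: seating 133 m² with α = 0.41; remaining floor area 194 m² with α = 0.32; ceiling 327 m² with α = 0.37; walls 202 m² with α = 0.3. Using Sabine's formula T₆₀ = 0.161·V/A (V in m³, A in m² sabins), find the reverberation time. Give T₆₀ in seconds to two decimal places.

0.49 s

Summing Sᵢαᵢ: 133·0.41 + 194·0.32 + 327·0.37 + 202·0.3 = 298.20 m².
T₆₀ = 0.161 × 911 / 298.20 = 0.492 s.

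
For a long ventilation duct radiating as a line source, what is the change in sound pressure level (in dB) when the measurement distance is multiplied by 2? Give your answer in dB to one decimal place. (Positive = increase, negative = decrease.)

A line source loses 3 dB per doubling of distance; generally ΔL = −10·log₁₀(r₂/r₁).
ΔL = −10·log₁₀(2) = -3.01 dB.

-3.0 dB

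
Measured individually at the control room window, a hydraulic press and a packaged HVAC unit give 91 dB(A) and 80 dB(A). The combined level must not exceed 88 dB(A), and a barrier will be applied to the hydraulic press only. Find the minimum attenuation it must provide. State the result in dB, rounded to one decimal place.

The untreated sources together contribute 10^(80/10) = 1.000e+08, i.e. 80.00 dB(A).
The limit corresponds to 10^(88/10) = 6.310e+08; subtracting the fixed part leaves 5.310e+08 for the hydraulic press, i.e. 87.25 dB(A).
Required insertion loss = 91 − 87.25 = 3.75 dB.

3.7 dB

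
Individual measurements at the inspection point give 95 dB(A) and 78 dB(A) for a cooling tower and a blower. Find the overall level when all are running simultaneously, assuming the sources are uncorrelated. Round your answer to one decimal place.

95.1 dB(A)

For uncorrelated sources the intensities add, so convert each level to linear form, sum, and take 10·log₁₀ of the total.
Σ 10^(L/10) = 10^(95/10) + 10^(78/10) = 3.225e+09.
L_total = 10·log₁₀(3.225e+09) = 95.09 dB(A).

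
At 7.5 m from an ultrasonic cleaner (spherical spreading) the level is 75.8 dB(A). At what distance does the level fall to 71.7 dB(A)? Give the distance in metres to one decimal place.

12.0 m

Point-source spreading drops the level by 20·log₁₀(r₂/r₁); inverting, r₂/r₁ = 10^(ΔL/20).
r₂ = 7.5·10^((75.8−71.7)/20) = 7.5·10^(4.1/20) = 12.02 m.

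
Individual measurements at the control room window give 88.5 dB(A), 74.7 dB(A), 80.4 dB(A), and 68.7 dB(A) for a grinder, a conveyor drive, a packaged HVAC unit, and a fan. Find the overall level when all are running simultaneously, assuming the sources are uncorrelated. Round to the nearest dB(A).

For uncorrelated sources the intensities add, so convert each level to linear form, sum, and take 10·log₁₀ of the total.
Σ 10^(L/10) = 10^(88.5/10) + 10^(74.7/10) + 10^(80.4/10) + 10^(68.7/10) = 8.545e+08.
L_total = 10·log₁₀(8.545e+08) = 89.32 dB(A).

89 dB(A)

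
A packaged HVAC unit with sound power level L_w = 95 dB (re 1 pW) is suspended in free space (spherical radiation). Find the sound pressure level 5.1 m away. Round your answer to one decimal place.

The power spreads over a sphere of area 4π·r², so L_p = L_w − 10·log₁₀(4π·r²).
4π·r² = 326.9 m², 10·log₁₀ of that is 25.144 dB.
L_p = 95 − 25.144 = 69.86 dB.

69.9 dB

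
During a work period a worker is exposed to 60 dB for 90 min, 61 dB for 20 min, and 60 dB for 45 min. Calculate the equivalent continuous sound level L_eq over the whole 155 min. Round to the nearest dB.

L_eq = 10·log₁₀[(1/T)·Σ tᵢ·10^(Lᵢ/10)] with T = 155 min.
Σ tᵢ·10^(Lᵢ/10) = 90·10^(60/10) + 20·10^(61/10) + 45·10^(60/10) = 1.602e+08.
L_eq = 10·log₁₀(1.602e+08/155) = 60.14 dB.

60 dB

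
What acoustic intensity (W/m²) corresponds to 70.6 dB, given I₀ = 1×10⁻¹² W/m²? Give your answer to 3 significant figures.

L = 10·log₁₀(I/I₀) ⇒ I = I₀·10^(L/10) = 10⁻¹² × 10^7.06.

1.15e-05 W/m²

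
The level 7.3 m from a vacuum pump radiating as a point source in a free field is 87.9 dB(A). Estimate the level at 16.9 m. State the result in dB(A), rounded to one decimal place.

For a point source, L₂ = L₁ − 20·log₁₀(r₂/r₁).
L₂ = 87.9 − 20·log₁₀(16.9/7.3) = 87.9 − 7.291 = 80.61 dB(A).

80.6 dB(A)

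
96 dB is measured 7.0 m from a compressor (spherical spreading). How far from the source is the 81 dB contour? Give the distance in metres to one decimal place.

39.4 m

Point-source spreading drops the level by 20·log₁₀(r₂/r₁); inverting, r₂/r₁ = 10^(ΔL/20).
r₂ = 7.0·10^((96−81)/20) = 7.0·10^(15.0/20) = 39.36 m.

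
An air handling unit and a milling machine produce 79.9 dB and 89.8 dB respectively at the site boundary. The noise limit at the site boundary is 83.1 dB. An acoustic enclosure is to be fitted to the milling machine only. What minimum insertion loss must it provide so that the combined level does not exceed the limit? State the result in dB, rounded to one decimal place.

The untreated sources together contribute 10^(79.9/10) = 9.772e+07, i.e. 79.90 dB.
To meet 83.1 dB overall, the treated milling machine may contribute at most 10^(83.1/10) − 9.772e+07 = 1.065e+08, i.e. 80.27 dB.
So the milling machine must be reduced from 89.8 to 80.27 dB: IL = 9.53 dB.

9.5 dB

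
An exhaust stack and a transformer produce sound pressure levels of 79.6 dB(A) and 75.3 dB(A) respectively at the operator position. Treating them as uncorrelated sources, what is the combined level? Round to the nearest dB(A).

81 dB(A)

For uncorrelated sources the intensities add, so convert each level to linear form, sum, and take 10·log₁₀ of the total.
Σ 10^(L/10) = 10^(79.6/10) + 10^(75.3/10) = 1.251e+08.
L_total = 10·log₁₀(1.251e+08) = 80.97 dB(A).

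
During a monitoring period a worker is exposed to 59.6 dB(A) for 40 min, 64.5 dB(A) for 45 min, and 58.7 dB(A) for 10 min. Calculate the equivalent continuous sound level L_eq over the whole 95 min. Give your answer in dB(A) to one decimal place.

62.5 dB(A)

The energy average is taken in the linear domain: L_eq = 10·log₁₀[(Σ tᵢ·10^(Lᵢ/10))/T], T = 95 min.
Σ tᵢ·10^(Lᵢ/10) = 40·10^(59.6/10) + 45·10^(64.5/10) + 10·10^(58.7/10) = 1.707e+08.
L_eq = 10·log₁₀(1.707e+08/95) = 62.55 dB(A).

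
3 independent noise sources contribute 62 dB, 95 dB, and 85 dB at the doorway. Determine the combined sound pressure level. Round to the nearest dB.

Incoherent sources combine by intensity addition: L_total = 10·log₁₀(Σ 10^(L_i/10)).
Σ 10^(L/10) = 10^(62/10) + 10^(95/10) + 10^(85/10) = 3.480e+09.
L_total = 10·log₁₀(3.480e+09) = 95.42 dB.

95 dB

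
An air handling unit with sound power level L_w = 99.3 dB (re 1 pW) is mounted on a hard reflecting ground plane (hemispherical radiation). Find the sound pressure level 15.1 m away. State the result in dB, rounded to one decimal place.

67.7 dB

The power spreads over a hemisphere of area 2π·r², so L_p = L_w − 10·log₁₀(2π·r²).
2π·r² = 1433 m², 10·log₁₀ of that is 31.561 dB.
L_p = 99.3 − 31.561 = 67.74 dB.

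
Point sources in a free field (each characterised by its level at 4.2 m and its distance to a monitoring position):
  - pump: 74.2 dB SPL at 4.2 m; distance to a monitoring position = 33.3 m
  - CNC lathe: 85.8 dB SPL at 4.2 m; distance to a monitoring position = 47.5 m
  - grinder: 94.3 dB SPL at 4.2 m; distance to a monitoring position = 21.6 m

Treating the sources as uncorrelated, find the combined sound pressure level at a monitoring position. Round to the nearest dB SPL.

80 dB SPL

Apply inverse-square spreading to bring every level to the receiver, then sum 10^(L/10).
pump: 74.2 − 20·log₁₀(33.3/4.2) = 74.2 − 17.98 = 56.22 dB SPL.
CNC lathe: 85.8 − 20·log₁₀(47.5/4.2) = 85.8 − 21.07 = 64.73 dB SPL.
grinder: 94.3 − 20·log₁₀(21.6/4.2) = 94.3 − 14.22 = 80.08 dB SPL.
Σ 10^(L/10) = 1.052e+08 → L_total = 10·log₁₀(1.052e+08) = 80.22 dB SPL.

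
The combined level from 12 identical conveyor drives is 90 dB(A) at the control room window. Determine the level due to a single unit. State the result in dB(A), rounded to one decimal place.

79.2 dB(A)

Dividing the total intensity by 12 lowers the level by 10·log₁₀ 12 = 10.792 dB: L₁ = 90 − 10.792.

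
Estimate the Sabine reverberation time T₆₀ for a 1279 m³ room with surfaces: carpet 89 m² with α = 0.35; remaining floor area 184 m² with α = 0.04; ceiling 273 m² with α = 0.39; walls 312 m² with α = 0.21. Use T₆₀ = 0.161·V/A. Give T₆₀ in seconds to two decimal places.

0.98 s

A = Σ Sᵢαᵢ = 89·0.35 + 184·0.04 + 273·0.39 + 312·0.21 = 210.50 m².
T₆₀ = 0.161 × 1279 / 210.50 = 0.978 s.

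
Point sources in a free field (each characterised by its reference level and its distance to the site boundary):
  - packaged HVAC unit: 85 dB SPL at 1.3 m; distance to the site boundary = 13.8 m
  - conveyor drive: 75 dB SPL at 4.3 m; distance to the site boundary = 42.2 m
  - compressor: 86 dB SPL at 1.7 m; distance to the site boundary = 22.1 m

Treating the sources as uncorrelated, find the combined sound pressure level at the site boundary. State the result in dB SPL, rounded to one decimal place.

67.4 dB SPL

First find each source's level at the receiver (point-source: −20·log₁₀(r/r_ref)), then combine on an intensity basis.
packaged HVAC unit: 85 − 20·log₁₀(13.8/1.3) = 85 − 20.52 = 64.48 dB SPL.
conveyor drive: 75 − 20·log₁₀(42.2/4.3) = 75 − 19.84 = 55.16 dB SPL.
compressor: 86 − 20·log₁₀(22.1/1.7) = 86 − 22.28 = 63.72 dB SPL.
Σ 10^(L/10) = 5.490e+06 → L_total = 10·log₁₀(5.490e+06) = 67.40 dB SPL.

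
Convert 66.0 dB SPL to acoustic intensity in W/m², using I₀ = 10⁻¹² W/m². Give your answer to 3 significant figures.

I/I₀ = 10^(66.0/10) = 3.981e+06, so I = 3.981e+06 × 10⁻¹² W/m².

3.98e-06 W/m²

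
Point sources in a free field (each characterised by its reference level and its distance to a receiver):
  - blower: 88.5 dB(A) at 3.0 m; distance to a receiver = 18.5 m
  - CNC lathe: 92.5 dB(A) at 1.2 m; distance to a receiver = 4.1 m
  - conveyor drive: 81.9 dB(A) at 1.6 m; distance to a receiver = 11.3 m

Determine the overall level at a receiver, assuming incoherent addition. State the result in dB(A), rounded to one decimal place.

Propagate each source to the receiver with L = L_ref − 20·log₁₀(r/r_ref), then add intensities.
blower: 88.5 − 20·log₁₀(18.5/3.0) = 88.5 − 15.80 = 72.70 dB(A).
CNC lathe: 92.5 − 20·log₁₀(4.1/1.2) = 92.5 − 10.67 = 81.83 dB(A).
conveyor drive: 81.9 − 20·log₁₀(11.3/1.6) = 81.9 − 16.98 = 64.92 dB(A).
Σ 10^(L/10) = 1.741e+08 → L_total = 10·log₁₀(1.741e+08) = 82.41 dB(A).

82.4 dB(A)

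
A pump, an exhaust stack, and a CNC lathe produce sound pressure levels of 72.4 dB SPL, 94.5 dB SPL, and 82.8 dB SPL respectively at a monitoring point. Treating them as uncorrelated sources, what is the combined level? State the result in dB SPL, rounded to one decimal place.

94.8 dB SPL

Incoherent sources combine by intensity addition: L_total = 10·log₁₀(Σ 10^(L_i/10)).
Σ 10^(L/10) = 10^(72.4/10) + 10^(94.5/10) + 10^(82.8/10) = 3.026e+09.
L_total = 10·log₁₀(3.026e+09) = 94.81 dB SPL.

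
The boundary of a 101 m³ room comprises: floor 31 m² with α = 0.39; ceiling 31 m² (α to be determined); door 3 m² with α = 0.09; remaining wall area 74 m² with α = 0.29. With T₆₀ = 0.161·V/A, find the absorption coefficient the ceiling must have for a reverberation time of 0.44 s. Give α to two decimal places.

0.10

From T₆₀ = 0.161·V/A, the target T₆₀ = 0.44 s needs A = 0.161·101/0.44 = 36.96 m².
Absorption from the other surfaces = 31·0.39 + 3·0.09 + 74·0.29 = 33.82 m², so the ceiling must supply 3.14 m² over 31 m².
α = 3.14/31 = 0.101.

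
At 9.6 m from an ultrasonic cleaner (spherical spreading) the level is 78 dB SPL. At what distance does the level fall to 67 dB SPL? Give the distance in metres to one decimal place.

34.1 m

For a point source L₁ − L₂ = 20·log₁₀(r₂/r₁), so r₂ = r₁·10^((L₁−L₂)/20).
r₂ = 9.6·10^((78−67)/20) = 9.6·10^(11.0/20) = 34.06 m.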